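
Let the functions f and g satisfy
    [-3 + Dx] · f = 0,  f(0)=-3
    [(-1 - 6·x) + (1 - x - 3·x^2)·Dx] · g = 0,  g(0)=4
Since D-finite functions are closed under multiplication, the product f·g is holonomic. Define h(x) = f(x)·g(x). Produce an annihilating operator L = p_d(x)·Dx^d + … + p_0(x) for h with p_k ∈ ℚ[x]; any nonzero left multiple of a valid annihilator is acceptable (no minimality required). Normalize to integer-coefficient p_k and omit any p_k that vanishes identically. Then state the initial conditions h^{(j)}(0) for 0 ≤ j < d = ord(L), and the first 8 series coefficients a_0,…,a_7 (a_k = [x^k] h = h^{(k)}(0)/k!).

f: a_k = -3, -9, -27/2, -27/2, -81/8, -243/40, -243/80, -729/560, …
g: a_k = 4, 4, 16, 28, 76, 160, 388, 868, …
L₀ := L_f ⊗_s L_g (sym. prod.), ord ≤ 1.
L = (4 + 3·x - 9·x^2) + (-1 + x + 3·x^2)·Dx  (order 1).
h: a_k = -12, -48, -138, -336, -1581/2, -9114/5, -84129/20, -338802/35, …
ICs: h(0) = -12.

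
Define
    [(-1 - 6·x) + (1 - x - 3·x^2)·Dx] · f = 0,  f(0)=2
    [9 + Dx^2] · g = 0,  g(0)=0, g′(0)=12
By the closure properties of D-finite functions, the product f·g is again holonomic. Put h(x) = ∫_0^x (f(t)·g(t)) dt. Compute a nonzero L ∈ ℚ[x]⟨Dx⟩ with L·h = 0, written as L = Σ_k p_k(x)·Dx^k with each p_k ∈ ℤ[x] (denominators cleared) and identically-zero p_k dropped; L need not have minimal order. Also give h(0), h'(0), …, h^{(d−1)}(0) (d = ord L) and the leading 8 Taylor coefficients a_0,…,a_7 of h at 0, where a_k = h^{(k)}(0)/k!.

f: a_k = 2, 2, 8, 14, 38, 80, 194, 434, …
g: a_k = 0, 12, 0, -18, 0, 81/10, 0, -243/140, …
L₀ := L_f ⊗_s L_g (sym. prod.), ord ≤ 2.
h=∫h₀ ⇒ L = L₀·Dx.
L = (-3 + 9·x + 27·x^2)·Dx + (2 + 12·x)·Dx^2 + (-1 + x + 3·x^2)·Dx^3  (order 3).
h: a_k = 0, 0, 12, 8, 15, 132/5, 547/10, 3621/35, …
ICs: h(0) = 0, h′(0) = 0, h′′(0) = 24.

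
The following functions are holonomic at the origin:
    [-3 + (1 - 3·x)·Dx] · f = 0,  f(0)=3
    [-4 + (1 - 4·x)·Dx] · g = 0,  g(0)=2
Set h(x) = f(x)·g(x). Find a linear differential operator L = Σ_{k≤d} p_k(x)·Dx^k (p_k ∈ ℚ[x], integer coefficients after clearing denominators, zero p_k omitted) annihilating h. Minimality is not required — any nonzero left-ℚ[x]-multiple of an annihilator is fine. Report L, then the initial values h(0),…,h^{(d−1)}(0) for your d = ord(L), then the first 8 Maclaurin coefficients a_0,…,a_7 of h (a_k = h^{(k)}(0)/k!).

f: a_k = 3, 9, 27, 81, 243, 729, 2187, 6561, …
g: a_k = 2, 8, 32, 128, 512, 2048, 8192, 32768, …
h₀=f·g: eliminate ⇒ L₀, order ≤ 1·1.
L = (-7 + 24·x) + (1 - 7·x + 12·x^2)·Dx  (order 1).
h: a_k = 6, 42, 222, 1050, 4686, 20202, 85182, 353850, …
ICs: h(0) = 6.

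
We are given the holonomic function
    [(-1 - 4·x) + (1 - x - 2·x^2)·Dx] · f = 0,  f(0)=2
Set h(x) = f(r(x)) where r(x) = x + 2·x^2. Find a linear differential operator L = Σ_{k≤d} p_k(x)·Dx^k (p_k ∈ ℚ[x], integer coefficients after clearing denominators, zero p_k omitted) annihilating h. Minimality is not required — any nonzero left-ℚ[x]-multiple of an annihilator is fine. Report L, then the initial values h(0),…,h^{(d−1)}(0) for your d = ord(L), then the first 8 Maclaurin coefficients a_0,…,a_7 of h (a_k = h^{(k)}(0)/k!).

f: a_k = 2, 2, 6, 10, 22, 42, 86, 170, …
Substitute x→r, Dx→(1/r')Dx; clear ⇒ L₀.
L = (1 + 8·x + 24·x^2 + 32·x^3) + (-1 + x + 4·x^2 + 8·x^3 + 8·x^4)·Dx  (order 1).
h: a_k = 2, 2, 10, 34, 106, 338, 1114, 3586, …
ICs: h(0) = 2.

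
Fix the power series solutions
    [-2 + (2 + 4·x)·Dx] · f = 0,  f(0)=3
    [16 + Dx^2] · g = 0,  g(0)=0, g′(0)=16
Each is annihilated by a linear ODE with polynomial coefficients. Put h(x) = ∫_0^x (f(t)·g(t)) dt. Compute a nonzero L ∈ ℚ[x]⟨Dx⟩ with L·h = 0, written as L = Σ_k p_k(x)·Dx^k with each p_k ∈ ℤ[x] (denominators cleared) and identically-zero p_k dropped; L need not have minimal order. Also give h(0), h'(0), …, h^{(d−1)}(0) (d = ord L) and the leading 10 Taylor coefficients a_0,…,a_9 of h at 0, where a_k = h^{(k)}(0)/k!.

L = (19 + 64·x + 64·x^2)·Dx + (-2 - 4·x)·Dx^2 + (1 + 4·x + 4·x^2)·Dx^3  (order 3).
h: a_k = 0, 0, 24, 16, -38, -104/5, 341/15, 402/35, -7687/840, -17/189, …
ICs: h(0) = 0, h′(0) = 0, h′′(0) = 48.

f: a_k = 3, 3, -3/2, 3/2, -15/8, 21/8, -63/16, 99/16, -1287/128, 2145/128, …
g: a_k = 0, 16, 0, -128/3, 0, 512/15, 0, -4096/315, 0, 8192/2835, …
Product ⇒ symmetric product L₀, ord ≤ 2.
h=∫₀ˣh₀: take L = L₀·Dx.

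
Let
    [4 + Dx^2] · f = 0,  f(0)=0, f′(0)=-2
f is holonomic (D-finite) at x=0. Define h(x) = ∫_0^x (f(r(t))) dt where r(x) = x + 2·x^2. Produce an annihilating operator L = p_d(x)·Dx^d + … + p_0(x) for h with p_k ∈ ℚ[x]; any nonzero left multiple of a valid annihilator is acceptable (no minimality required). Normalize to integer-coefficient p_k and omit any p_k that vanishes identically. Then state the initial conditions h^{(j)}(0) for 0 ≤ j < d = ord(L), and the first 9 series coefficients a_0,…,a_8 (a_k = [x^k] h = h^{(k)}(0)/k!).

f: a_k = 0, -2, 0, 4/3, 0, -4/15, 0, 8/315, 0, …
Substitute x→r, Dx→(1/r')Dx; clear ⇒ L₀.
Integrate: L := L₀·Dx.
L = (4 + 48·x + 192·x^2 + 256·x^3)·Dx - 4·Dx^2 + (1 + 4·x)·Dx^3  (order 3).
h: a_k = 0, 0, -1, -4/3, 1/3, 8/5, 118/45, 8/7, -419/315, …
ICs: h(0) = 0, h′(0) = 0, h′′(0) = -2.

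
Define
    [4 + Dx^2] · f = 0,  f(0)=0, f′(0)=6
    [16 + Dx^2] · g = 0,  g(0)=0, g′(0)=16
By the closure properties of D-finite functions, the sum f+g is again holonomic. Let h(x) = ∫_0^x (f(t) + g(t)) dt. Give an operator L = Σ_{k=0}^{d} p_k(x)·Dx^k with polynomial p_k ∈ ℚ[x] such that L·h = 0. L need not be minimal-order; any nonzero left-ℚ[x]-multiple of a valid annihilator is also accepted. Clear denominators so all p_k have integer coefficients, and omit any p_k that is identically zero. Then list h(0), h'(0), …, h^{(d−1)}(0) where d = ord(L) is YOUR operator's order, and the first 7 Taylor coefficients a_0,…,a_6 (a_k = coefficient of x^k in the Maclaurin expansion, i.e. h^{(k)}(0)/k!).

f: a_k = 0, 6, 0, -4, 0, 4/5, 0, …
g: a_k = 0, 16, 0, -128/3, 0, 512/15, 0, …
L₀ := lclm(L_f,L_g); ord L₀ ≤ 2+2.
∫: right-multiply L₀ by Dx.
L = 64·Dx + 20·Dx^3 + Dx^5  (order 5).
h: a_k = 0, 0, 11, 0, -35/3, 0, 262/45, …
ICs: h(0) = 0, h′(0) = 0, h′′(0) = 22, h′′′(0) = 0, h′′′′(0) = -280.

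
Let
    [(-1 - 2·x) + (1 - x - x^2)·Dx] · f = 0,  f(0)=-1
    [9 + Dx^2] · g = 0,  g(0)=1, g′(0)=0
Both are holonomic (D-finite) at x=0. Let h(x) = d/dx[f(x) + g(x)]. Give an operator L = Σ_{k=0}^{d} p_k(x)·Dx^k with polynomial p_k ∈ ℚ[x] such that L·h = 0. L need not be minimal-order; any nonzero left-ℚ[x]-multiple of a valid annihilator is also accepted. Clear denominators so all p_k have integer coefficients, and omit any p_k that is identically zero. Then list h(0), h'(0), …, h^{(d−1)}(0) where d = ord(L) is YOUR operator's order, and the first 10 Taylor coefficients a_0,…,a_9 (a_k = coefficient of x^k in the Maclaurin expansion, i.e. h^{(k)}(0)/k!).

f: a_k = -1, -1, -2, -3, -5, -8, -13, -21, -34, -55, …
g: a_k = 1, 0, -9/2, 0, 27/8, 0, -81/80, 0, 729/4480, 0, …
f+g: L₀ = lclm(L_f,L_g), ord ≤ 1+2.
h=h₀': d/dx-closure on L₀ ⇒ L.
L = (468 + 1026·x + 1170·x^2 + 450·x^3 + 630·x^4 + 486·x^5 + 162·x^6) + (-81 - 63·x + 252·x^2 + 45·x^3 - 90·x^4 + 153·x^5 + 189·x^6 + 54·x^7)·Dx + (52 + 114·x + 130·x^2 + 50·x^3 + 70·x^4 + 54·x^5 + 18·x^6)·Dx^2 + (-9 - 7·x + 28·x^2 + 5·x^3 - 10·x^4 + 17·x^5 + 21·x^6 + 6·x^7)·Dx^3  (order 3).
h: a_k = -1, -13, -9, -13/2, -40, -3363/40, -147, -151591/560, -495, -3987929/4480, …
ICs: h(0) = -1, h′(0) = -13, h′′(0) = -18.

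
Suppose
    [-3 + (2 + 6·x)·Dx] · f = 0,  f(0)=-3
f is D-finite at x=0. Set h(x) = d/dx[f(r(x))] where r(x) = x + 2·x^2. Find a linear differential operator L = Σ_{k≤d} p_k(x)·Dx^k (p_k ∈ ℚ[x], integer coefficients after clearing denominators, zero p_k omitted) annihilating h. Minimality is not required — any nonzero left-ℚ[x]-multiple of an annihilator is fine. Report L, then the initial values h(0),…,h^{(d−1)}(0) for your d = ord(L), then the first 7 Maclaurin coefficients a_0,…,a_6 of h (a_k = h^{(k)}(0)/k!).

L = 5 + (-2 - 14·x - 36·x^2 - 48·x^3)·Dx  (order 1).
h: a_k = -9/2, -45/4, 405/16, -945/32, -6075/256, 100845/512, -876015/2048, …
ICs: h(0) = -9/2.

f: a_k = -3, -9/2, 27/8, -81/16, 1215/128, -5103/256, 45927/1024, …
h₀=f(r): pull back L_f along r ⇒ L₀.
Derive L from L₀ (diff closure).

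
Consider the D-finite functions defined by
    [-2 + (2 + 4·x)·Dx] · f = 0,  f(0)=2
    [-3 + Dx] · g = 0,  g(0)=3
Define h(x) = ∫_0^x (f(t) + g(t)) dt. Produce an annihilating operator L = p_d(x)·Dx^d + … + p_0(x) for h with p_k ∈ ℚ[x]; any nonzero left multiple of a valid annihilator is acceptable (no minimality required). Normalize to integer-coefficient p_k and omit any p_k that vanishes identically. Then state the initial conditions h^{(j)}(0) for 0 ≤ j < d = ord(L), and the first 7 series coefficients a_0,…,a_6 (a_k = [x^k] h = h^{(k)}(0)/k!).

L = (6 + 9·x)·Dx + (-5 - 18·x - 18·x^2)·Dx^2 + (1 + 5·x + 6·x^2)·Dx^3  (order 3).
h: a_k = 0, 5, 11/2, 25/6, 29/8, 71/40, 313/240, …
ICs: h(0) = 0, h′(0) = 5, h′′(0) = 11.

f: a_k = 2, 2, -1, 1, -5/4, 7/4, -21/8, …
g: a_k = 3, 9, 27/2, 27/2, 81/8, 243/40, 243/80, …
Weyl lclm of L_f,L_g ⇒ L₀ (ord ≤ 2).
∫: right-multiply L₀ by Dx.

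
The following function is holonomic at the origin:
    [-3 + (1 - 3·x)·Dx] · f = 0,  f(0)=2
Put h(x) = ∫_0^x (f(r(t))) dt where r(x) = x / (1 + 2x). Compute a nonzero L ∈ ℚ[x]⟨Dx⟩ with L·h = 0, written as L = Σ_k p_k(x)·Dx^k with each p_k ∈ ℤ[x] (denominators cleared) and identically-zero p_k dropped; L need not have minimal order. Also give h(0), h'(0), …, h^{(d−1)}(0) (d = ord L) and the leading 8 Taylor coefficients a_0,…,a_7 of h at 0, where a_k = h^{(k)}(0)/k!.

L = 3·Dx + (-1 - x + 2·x^2)·Dx^2  (order 2).
h: a_k = 0, 2, 3, 2, 3/2, 6/5, 1, 6/7, …
ICs: h(0) = 0, h′(0) = 2.

f: a_k = 2, 6, 18, 54, 162, 486, 1458, 4374, …
L₀ from L_f via x↦r, Dx↦r'^{-1}Dx.
h=∫₀ˣh₀: take L = L₀·Dx.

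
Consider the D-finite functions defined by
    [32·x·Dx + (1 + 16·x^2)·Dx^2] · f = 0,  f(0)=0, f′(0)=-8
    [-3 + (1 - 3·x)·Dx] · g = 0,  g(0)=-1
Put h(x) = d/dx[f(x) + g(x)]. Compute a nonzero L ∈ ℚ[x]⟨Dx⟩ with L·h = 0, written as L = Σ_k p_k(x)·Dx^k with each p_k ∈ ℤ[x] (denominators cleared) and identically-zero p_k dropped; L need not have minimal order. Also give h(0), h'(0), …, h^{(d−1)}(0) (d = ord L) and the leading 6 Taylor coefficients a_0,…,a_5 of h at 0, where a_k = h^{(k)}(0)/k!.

f: a_k = 0, -8, 0, 128/3, 0, -2048/5, …
g: a_k = -1, -3, -9, -27, -81, -243, …
Sum ⇒ L₀ = lclm(L_f,L_g) in ℚ(x)⟨Dx⟩.
h₀' ⇒ L via d/dx closure of L₀.
L = (96 - 1152·x - 4608·x^2) + (-43 + 96·x - 240·x^2 - 4608·x^3)·Dx + (3 + 7·x + 112·x^3 - 768·x^4)·Dx^2  (order 2).
h: a_k = -11, -18, 47, -324, -3263, -4374, …
ICs: h(0) = -11, h′(0) = -18.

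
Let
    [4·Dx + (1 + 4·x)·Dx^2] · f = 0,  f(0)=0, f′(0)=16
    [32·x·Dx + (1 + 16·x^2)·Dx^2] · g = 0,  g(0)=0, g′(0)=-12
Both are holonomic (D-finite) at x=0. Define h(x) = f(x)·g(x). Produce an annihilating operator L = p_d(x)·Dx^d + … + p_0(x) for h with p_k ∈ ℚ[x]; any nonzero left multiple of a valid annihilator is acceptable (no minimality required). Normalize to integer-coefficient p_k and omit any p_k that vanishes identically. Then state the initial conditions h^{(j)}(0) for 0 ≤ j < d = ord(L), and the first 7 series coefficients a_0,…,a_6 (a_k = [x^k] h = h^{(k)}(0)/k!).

f: a_k = 0, 16, -32, 256/3, -256, 4096/5, -8192/3, …
g: a_k = 0, -12, 0, 64, 0, -3072/5, 0, …
h₀=f·g: eliminate ⇒ L₀, order ≤ 2·2.
L = (1536 + 11264·x + 81920·x^2 + 638976·x^3 + 1966080·x^4 + 3407872·x^5 + 4194304·x^7)·Dx + (288 + 7936·x + 78848·x^2 + 495616·x^3 + 2228224·x^4 + 6094848·x^5 + 9175040·x^6 + 3145728·x^7 + 14680064·x^8)·Dx^2 + (48 + 1024·x + 12288·x^2 + 79872·x^3 + 368640·x^4 + 1277952·x^5 + 3145728·x^6 + 4718592·x^7 + 3145728·x^8 + 8388608·x^9)·Dx^3 + (5 + 72·x + 592·x^2 + 3584·x^3 + 16896·x^4 + 61440·x^5 + 172032·x^6 + 393216·x^7 + 589824·x^8 + 524288·x^9 + 1048576·x^10)·Dx^4  (order 4).
h: a_k = 0, 0, -192, 384, 0, 1024, -212992/15, …
ICs: h(0) = 0, h′(0) = 0, h′′(0) = -384, h′′′(0) = 2304.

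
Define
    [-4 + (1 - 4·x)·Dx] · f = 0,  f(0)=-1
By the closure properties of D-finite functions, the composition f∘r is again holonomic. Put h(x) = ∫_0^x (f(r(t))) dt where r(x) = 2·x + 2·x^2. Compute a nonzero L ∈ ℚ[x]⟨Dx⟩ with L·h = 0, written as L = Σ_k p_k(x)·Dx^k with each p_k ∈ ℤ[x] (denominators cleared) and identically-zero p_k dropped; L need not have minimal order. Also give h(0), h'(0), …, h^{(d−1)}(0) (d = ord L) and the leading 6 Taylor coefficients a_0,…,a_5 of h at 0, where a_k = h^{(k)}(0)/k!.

L = (8 + 16·x)·Dx + (-1 + 8·x + 8·x^2)·Dx^2  (order 2).
h: a_k = 0, -1, -4, -24, -160, -5696/5, …
ICs: h(0) = 0, h′(0) = -1.

f: a_k = -1, -4, -16, -64, -256, -1024, …
f∘r: x↦r, Dx↦Dx/r' in L_f ⇒ L₀.
h=∫h₀ ⇒ L = L₀·Dx.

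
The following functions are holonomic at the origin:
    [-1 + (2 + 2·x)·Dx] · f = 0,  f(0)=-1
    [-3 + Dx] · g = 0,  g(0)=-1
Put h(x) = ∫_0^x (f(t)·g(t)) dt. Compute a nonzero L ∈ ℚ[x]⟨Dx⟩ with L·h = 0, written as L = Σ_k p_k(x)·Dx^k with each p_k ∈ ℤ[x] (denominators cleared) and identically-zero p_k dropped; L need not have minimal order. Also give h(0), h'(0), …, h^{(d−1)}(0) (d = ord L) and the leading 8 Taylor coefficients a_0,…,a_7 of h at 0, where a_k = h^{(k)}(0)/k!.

L = (-7 - 6·x)·Dx + (2 + 2·x)·Dx^2  (order 2).
h: a_k = 0, 1, 7/4, 47/24, 103/64, 667/640, 4277/7680, 9063/35840, …
ICs: h(0) = 0, h′(0) = 1.

f: a_k = -1, -1/2, 1/8, -1/16, 5/128, -7/256, 21/1024, -33/2048, …
g: a_k = -1, -3, -9/2, -9/2, -27/8, -81/40, -81/80, -243/560, …
f·g: L₀ = L_f ⊗_s L_g, ord ≤ 1·1.
Integrate: L := L₀·Dx.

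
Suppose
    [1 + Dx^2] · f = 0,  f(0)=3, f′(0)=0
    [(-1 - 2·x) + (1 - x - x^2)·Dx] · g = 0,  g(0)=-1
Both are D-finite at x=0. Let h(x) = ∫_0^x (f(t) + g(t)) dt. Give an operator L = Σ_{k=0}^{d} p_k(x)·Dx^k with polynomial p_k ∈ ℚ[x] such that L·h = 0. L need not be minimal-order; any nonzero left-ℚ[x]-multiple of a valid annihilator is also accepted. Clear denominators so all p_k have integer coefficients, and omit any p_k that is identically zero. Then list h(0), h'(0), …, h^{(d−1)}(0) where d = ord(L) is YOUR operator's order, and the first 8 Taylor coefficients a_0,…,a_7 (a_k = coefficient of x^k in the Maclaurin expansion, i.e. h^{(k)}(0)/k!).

f: a_k = 3, 0, -3/2, 0, 1/8, 0, -1/240, 0, …
g: a_k = -1, -1, -2, -3, -5, -8, -13, -21, …
Weyl lclm of L_f,L_g ⇒ L₀ (ord ≤ 3).
h=∫h₀ ⇒ L = L₀·Dx.
L = (-19 - 48·x - 31·x^2 - 24·x^3 - 5·x^4 - 2·x^5)·Dx + (5 - x - 4·x^2 - 7·x^3 - 6·x^4 - 3·x^5 - x^6)·Dx^2 + (-19 - 48·x - 31·x^2 - 24·x^3 - 5·x^4 - 2·x^5)·Dx^3 + (5 - x - 4·x^2 - 7·x^3 - 6·x^4 - 3·x^5 - x^6)·Dx^4  (order 4).
h: a_k = 0, 2, -1/2, -7/6, -3/4, -39/40, -4/3, -3121/1680, …
ICs: h(0) = 0, h′(0) = 2, h′′(0) = -1, h′′′(0) = -7.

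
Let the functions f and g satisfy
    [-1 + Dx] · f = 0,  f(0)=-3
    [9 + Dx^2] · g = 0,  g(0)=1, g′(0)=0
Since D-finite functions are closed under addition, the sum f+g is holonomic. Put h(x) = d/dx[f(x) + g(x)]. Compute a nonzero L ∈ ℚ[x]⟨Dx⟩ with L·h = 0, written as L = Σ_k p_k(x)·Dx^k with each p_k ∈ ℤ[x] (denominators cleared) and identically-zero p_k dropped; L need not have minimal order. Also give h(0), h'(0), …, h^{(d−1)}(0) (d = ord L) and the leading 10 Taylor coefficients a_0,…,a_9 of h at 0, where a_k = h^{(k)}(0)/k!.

L = 9 - 9·Dx + Dx^2 - Dx^3  (order 3).
h: a_k = -3, -12, -3/2, 13, -1/8, -61/10, -1/240, 1093/840, -1/13440, -703/4320, …
ICs: h(0) = -3, h′(0) = -12, h′′(0) = -3.

f: a_k = -3, -3, -3/2, -1/2, -1/8, -1/40, -1/240, -1/1680, -1/13440, -1/120960, …
g: a_k = 1, 0, -9/2, 0, 27/8, 0, -81/80, 0, 729/4480, 0, …
f+g: L₀ = lclm(L_f,L_g), ord ≤ 1+2.
Derive L from L₀ (diff closure).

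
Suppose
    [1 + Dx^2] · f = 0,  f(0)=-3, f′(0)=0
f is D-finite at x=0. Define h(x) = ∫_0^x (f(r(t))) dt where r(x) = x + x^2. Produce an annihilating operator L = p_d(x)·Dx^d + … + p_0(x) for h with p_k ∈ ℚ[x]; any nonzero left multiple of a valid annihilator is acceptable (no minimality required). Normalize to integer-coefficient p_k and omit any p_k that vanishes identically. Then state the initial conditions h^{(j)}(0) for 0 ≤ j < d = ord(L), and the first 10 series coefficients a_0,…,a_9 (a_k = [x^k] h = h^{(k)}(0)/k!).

L = (1 + 6·x + 12·x^2 + 8·x^3)·Dx - 2·Dx^2 + (1 + 2·x)·Dx^3  (order 3).
h: a_k = 0, -3, 0, 1/2, 3/4, 11/40, -1/12, -179/1680, -19/320, -841/120960, …
ICs: h(0) = 0, h′(0) = -3, h′′(0) = 0.

f: a_k = -3, 0, 3/2, 0, -1/8, 0, 1/240, 0, -1/13440, 0, …
f∘r: x↦r, Dx↦Dx/r' in L_f ⇒ L₀.
h=∫₀ˣh₀: take L = L₀·Dx.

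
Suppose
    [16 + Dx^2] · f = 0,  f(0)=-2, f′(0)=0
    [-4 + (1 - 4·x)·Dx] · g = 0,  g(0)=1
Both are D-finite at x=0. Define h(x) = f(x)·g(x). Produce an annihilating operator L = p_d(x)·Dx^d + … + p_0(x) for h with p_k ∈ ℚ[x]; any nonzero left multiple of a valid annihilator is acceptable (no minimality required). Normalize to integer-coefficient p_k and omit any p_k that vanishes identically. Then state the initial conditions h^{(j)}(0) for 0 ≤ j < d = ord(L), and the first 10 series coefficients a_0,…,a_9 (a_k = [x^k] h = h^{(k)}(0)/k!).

f: a_k = -2, 0, 16, 0, -64/3, 0, 512/45, 0, -1024/315, 0, …
g: a_k = 1, 4, 16, 64, 256, 1024, 4096, 16384, 65536, 262144, …
Sym-product of L_f,L_g gives L₀ (≤ ord 2).
L = (-16 + 64·x) + 8·Dx + (-1 + 4·x)·Dx^2  (order 2).
h: a_k = -2, -8, -16, -64, -832/3, -3328/3, -199168/45, -796672/45, -4461568/63, -17846272/63, …
ICs: h(0) = -2, h′(0) = -8.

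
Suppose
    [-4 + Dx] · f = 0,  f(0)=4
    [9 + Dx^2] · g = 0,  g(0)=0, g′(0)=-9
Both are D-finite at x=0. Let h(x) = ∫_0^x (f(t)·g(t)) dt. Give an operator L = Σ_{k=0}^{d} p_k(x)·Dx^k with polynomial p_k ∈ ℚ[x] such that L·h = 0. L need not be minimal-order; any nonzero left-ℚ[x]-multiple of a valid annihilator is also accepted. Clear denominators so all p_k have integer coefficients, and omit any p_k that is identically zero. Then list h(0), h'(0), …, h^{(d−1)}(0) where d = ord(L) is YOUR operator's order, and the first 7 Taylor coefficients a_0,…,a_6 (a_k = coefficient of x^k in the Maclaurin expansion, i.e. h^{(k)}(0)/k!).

f: a_k = 4, 16, 32, 128/3, 128/3, 512/15, 1024/45, …
g: a_k = 0, -9, 0, 27/2, 0, -243/40, 0, …
Product ⇒ symmetric product L₀, ord ≤ 2.
∫: right-multiply L₀ by Dx.
L = 25·Dx - 8·Dx^2 + Dx^3  (order 3).
h: a_k = 0, 0, -18, -48, -117/2, -168/5, 79/20, …
ICs: h(0) = 0, h′(0) = 0, h′′(0) = -36.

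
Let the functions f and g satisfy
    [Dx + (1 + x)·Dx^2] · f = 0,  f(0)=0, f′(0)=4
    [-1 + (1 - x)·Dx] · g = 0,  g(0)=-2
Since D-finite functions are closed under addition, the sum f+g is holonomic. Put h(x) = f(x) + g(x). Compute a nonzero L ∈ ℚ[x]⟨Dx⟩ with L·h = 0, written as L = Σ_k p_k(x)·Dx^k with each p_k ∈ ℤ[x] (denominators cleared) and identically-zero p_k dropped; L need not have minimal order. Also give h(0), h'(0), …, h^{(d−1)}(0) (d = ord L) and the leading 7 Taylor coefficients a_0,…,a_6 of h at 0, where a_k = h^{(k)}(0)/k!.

f: a_k = 0, 4, -2, 4/3, -1, 4/5, -2/3, …
g: a_k = -2, -2, -2, -2, -2, -2, -2, …
h₀=f+g: left-lcm gives L₀, ord ≤ 3.
L = (-10 - 2·x)·Dx + (-4 - 16·x - 4·x^2)·Dx^2 + (3 + x - 3·x^2 - x^3)·Dx^3  (order 3).
h: a_k = -2, 2, -4, -2/3, -3, -6/5, -8/3, …
ICs: h(0) = -2, h′(0) = 2, h′′(0) = -8.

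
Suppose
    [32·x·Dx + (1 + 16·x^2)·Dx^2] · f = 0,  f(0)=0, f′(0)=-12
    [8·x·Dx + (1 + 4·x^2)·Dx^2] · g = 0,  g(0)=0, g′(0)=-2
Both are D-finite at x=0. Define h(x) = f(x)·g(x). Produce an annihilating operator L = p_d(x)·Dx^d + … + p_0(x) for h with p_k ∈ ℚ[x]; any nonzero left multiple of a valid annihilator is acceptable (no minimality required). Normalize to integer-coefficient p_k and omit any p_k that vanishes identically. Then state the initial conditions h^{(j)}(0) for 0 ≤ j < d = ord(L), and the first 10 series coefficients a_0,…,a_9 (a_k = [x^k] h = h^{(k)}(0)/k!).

f: a_k = 0, -12, 0, 64, 0, -3072/5, 0, 49152/7, 0, -262144/3, …
g: a_k = 0, -2, 0, 8/3, 0, -32/5, 0, 128/7, 0, -512/9, …
L₀ := L_f ⊗_s L_g (sym. prod.), ord ≤ 4.
L = (-1536·x - 51200·x^3 - 262144·x^5 + 655360·x^7 + 6291456·x^9)·Dx + (-80 - 6592·x^2 - 92160·x^4 - 229376·x^6 + 2293760·x^8 + 9437184·x^10)·Dx^2 + (-160·x - 4480·x^3 - 30720·x^5 + 69632·x^7 + 1310720·x^9 + 3145728·x^11)·Dx^3 + (-1 - 40·x^2 - 464·x^4 + 29696·x^8 + 163840·x^10 + 262144·x^12)·Dx^4  (order 4).
h: a_k = 0, 0, 24, 0, -160, 0, 22144/15, 0, -114176/7, 0, …
ICs: h(0) = 0, h′(0) = 0, h′′(0) = 48, h′′′(0) = 0.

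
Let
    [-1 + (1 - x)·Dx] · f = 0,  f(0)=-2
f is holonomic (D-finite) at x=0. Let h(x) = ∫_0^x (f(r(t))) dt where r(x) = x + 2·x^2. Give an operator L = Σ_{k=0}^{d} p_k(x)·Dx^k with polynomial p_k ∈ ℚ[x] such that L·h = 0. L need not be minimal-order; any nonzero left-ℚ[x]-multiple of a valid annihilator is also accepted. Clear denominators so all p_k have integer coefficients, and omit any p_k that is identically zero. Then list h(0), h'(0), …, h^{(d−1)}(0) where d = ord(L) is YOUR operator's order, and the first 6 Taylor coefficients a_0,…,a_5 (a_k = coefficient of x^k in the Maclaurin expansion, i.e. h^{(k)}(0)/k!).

L = (1 + 4·x)·Dx + (-1 + x + 2·x^2)·Dx^2  (order 2).
h: a_k = 0, -2, -1, -2, -5/2, -22/5, …
ICs: h(0) = 0, h′(0) = -2.

f: a_k = -2, -2, -2, -2, -2, -2, …
Substitute x→r, Dx→(1/r')Dx; clear ⇒ L₀.
h=∫h₀ ⇒ L = L₀·Dx.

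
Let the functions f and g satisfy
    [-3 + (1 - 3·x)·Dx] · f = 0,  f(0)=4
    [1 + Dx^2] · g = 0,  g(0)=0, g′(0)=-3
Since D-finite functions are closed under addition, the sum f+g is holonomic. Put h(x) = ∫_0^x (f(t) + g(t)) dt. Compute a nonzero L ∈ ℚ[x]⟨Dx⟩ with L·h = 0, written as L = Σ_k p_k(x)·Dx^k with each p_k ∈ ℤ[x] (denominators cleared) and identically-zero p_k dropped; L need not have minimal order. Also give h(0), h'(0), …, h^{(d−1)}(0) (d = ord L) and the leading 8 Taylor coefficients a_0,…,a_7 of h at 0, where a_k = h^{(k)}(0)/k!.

L = (165 - 18·x + 27·x^2)·Dx + (-19 + 63·x - 27·x^2 + 27·x^3)·Dx^2 + (165 - 18·x + 27·x^2)·Dx^3 + (-19 + 63·x - 27·x^2 + 27·x^3)·Dx^4  (order 4).
h: a_k = 0, 4, 9/2, 12, 217/8, 324/5, 38879/240, 2916/7, …
ICs: h(0) = 0, h′(0) = 4, h′′(0) = 9, h′′′(0) = 72.

f: a_k = 4, 12, 36, 108, 324, 972, 2916, 8748, …
g: a_k = 0, -3, 0, 1/2, 0, -1/40, 0, 1/1680, …
L₀ := lclm(L_f,L_g); ord L₀ ≤ 1+2.
h=∫h₀ ⇒ L = L₀·Dx.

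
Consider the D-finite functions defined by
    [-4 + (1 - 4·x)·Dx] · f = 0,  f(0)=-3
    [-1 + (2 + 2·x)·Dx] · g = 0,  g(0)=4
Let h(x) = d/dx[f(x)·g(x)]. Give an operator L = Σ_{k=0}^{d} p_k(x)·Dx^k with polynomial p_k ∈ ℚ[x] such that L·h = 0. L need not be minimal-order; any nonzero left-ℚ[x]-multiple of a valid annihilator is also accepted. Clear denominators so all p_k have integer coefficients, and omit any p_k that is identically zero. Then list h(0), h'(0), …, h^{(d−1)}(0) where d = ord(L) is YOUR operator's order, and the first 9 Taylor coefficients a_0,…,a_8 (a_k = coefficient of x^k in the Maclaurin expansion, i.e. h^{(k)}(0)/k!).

L = (143 + 216·x + 48·x^2) + (-18 + 46·x + 96·x^2 + 32·x^3)·Dx  (order 1).
h: a_k = -54, -429, -10305/4, -109905/8, -4396305/64, -42204339/128, -787815021/512, -7202878905/1024, -518607300465/16384, …
ICs: h(0) = -54.

f: a_k = -3, -12, -48, -192, -768, -3072, -12288, -49152, -196608, …
g: a_k = 4, 2, -1/2, 1/4, -5/32, 7/64, -21/256, 33/512, -429/8192, …
Sym-product of L_f,L_g gives L₀ (≤ ord 1).
h=h₀': d/dx-closure on L₀ ⇒ L.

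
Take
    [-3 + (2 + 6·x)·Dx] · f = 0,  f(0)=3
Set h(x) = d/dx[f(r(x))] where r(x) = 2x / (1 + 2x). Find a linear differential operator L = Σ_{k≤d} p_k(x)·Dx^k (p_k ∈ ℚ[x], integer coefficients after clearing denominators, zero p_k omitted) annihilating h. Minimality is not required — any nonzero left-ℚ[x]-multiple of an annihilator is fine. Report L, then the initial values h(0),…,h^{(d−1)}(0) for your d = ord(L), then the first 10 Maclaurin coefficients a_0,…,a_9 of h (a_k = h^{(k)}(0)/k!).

L = (-7 - 32·x) + (-1 - 10·x - 16·x^2)·Dx  (order 1).
h: a_k = 9, -63, 783/2, -5031/2, 136035/8, -956745/8, 13825035/16, -101709495/16, 6062026635/128, -45580775445/128, …
ICs: h(0) = 9.

f: a_k = 3, 9/2, -27/8, 81/16, -1215/128, 5103/256, -45927/1024, 216513/2048, -8444007/32768, 42220035/65536, …
Substitute x→r, Dx→(1/r')Dx; clear ⇒ L₀.
h₀' ⇒ L via d/dx closure of L₀.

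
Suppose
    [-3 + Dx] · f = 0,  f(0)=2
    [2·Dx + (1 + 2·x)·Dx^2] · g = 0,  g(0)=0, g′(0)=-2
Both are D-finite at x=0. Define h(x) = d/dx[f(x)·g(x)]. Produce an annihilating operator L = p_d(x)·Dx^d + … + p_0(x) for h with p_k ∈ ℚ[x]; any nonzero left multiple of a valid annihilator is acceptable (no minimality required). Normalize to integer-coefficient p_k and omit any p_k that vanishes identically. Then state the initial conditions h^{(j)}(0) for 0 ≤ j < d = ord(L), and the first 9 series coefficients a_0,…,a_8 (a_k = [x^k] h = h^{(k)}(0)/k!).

f: a_k = 2, 6, 9, 9, 27/4, 81/20, 81/40, 243/280, 729/2240, …
g: a_k = 0, -2, 2, -8/3, 4, -32/5, 32/3, -128/7, 32, …
h₀=f·g: eliminate ⇒ L₀, order ≤ 1·2.
h₀' ⇒ L via d/dx closure of L₀.
L = (15 + 36·x + 108·x^2) + (-8 - 36·x - 72·x^2)·Dx + (1 + 8·x + 12·x^2)·Dx^2  (order 2).
h: a_k = -4, -16, -34, -32, -83/2, 2, -1137/20, 448/5, -218377/1120, …
ICs: h(0) = -4, h′(0) = -16.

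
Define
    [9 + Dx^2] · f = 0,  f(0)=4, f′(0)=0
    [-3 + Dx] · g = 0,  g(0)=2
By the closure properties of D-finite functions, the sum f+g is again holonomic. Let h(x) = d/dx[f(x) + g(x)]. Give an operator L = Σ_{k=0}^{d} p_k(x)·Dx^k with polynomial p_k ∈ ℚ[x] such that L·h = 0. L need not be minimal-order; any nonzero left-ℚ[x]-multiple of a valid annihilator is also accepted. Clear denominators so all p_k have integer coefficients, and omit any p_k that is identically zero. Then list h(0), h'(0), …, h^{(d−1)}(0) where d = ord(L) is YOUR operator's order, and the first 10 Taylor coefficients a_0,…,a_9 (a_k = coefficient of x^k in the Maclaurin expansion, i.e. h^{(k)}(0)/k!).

L = 27 - 9·Dx + 3·Dx^2 - Dx^3  (order 3).
h: a_k = 6, -18, 27, 81, 81/4, -243/20, 243/40, 2187/280, 2187/2240, -729/2240, …
ICs: h(0) = 6, h′(0) = -18, h′′(0) = 54.

f: a_k = 4, 0, -18, 0, 27/2, 0, -81/20, 0, 729/1120, 0, …
g: a_k = 2, 6, 9, 9, 27/4, 81/20, 81/40, 243/280, 729/2240, 243/2240, …
Sum ⇒ L₀ = lclm(L_f,L_g) in ℚ(x)⟨Dx⟩.
Differentiate: ansatz ord ≤ ord L₀ ⇒ L.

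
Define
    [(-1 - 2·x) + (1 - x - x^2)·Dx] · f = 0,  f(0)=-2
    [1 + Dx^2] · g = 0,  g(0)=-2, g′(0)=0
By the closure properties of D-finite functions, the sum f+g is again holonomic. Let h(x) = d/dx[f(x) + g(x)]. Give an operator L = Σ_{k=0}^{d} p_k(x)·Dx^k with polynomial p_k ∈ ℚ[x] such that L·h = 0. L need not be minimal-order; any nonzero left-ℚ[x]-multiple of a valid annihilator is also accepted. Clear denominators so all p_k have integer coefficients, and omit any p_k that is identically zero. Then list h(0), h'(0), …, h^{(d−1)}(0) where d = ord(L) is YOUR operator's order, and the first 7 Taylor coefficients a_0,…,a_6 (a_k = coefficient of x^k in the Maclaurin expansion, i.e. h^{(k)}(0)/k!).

L = (124 + 358·x + 470·x^2 + 230·x^3 + 130·x^4 + 18·x^5 + 6·x^6) + (-19 - 29·x + 36·x^2 + 55·x^3 + 50·x^4 + 27·x^5 + 7·x^6 + 2·x^7)·Dx + (124 + 358·x + 470·x^2 + 230·x^3 + 130·x^4 + 18·x^5 + 6·x^6)·Dx^2 + (-19 - 29·x + 36·x^2 + 55·x^3 + 50·x^4 + 27·x^5 + 7·x^6 + 2·x^7)·Dx^3  (order 3).
h: a_k = -2, -6, -18, -121/3, -80, -9359/60, -294, …
ICs: h(0) = -2, h′(0) = -6, h′′(0) = -36.

f: a_k = -2, -2, -4, -6, -10, -16, -26, …
g: a_k = -2, 0, 1, 0, -1/12, 0, 1/360, …
Weyl lclm of L_f,L_g ⇒ L₀ (ord ≤ 3).
h=h₀': d/dx-closure on L₀ ⇒ L.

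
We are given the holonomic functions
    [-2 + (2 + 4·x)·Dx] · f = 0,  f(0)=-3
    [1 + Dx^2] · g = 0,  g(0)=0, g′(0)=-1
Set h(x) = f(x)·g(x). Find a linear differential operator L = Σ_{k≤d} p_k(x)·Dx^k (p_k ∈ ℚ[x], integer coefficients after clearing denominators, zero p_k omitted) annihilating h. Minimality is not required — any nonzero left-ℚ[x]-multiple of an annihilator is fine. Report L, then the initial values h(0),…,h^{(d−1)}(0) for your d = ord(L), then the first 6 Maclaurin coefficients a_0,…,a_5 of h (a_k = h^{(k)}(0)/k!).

L = (4 + 4·x + 4·x^2) + (-2 - 4·x)·Dx + (1 + 4·x + 4·x^2)·Dx^2  (order 2).
h: a_k = 0, 3, 3, -2, 1, -8/5, …
ICs: h(0) = 0, h′(0) = 3.

f: a_k = -3, -3, 3/2, -3/2, 15/8, -21/8, …
g: a_k = 0, -1, 0, 1/6, 0, -1/120, …
Product ⇒ symmetric product L₀, ord ≤ 2.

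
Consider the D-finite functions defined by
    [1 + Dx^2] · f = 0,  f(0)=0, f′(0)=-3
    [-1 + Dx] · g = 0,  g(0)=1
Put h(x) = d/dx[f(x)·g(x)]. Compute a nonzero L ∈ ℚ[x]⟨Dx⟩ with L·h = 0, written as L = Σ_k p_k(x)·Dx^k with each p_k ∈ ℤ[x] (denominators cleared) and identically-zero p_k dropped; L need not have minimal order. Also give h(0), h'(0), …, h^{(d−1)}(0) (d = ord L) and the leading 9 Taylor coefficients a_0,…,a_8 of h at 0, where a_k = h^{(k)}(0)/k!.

f: a_k = 0, -3, 0, 1/2, 0, -1/40, 0, 1/1680, 0, …
g: a_k = 1, 1, 1/2, 1/6, 1/24, 1/120, 1/720, 1/5040, 1/40320, …
Sym-product of L_f,L_g gives L₀ (≤ ord 2).
Derive L from L₀ (diff closure).
L = 2 - 2·Dx + Dx^2  (order 2).
h: a_k = -3, -6, -3, 0, 1/2, 1/5, 1/30, 0, -1/840, …
ICs: h(0) = -3, h′(0) = -6.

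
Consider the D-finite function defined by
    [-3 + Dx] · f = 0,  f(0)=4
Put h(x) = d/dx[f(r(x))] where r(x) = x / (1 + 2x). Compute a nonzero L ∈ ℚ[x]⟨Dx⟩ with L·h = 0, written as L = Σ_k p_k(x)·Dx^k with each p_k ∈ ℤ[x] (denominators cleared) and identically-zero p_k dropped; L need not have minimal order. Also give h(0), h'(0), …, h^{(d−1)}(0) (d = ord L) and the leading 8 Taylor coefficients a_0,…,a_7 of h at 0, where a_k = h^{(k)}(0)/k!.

f: a_k = 4, 12, 18, 18, 27/2, 81/10, 81/20, 243/140, …
Substitute x→r, Dx→(1/r')Dx; clear ⇒ L₀.
h=h₀': d/dx-closure on L₀ ⇒ L.
L = (-1 - 8·x) + (-1 - 4·x - 4·x^2)·Dx  (order 1).
h: a_k = 12, -12, -18, 102, -519/2, 4743/10, -12441/20, 45417/140, …
ICs: h(0) = 12.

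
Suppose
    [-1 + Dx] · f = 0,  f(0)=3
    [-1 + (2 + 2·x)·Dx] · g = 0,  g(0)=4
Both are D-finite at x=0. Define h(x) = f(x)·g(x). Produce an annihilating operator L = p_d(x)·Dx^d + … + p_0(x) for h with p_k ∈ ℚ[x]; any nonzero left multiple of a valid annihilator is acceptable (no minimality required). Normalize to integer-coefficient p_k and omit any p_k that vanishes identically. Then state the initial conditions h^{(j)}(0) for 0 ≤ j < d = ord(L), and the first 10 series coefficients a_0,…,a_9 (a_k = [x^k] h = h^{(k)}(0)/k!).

L = (-3 - 2·x) + (2 + 2·x)·Dx  (order 1).
h: a_k = 12, 18, 21/2, 17/4, 33/32, 107/320, -89/3840, 1123/17920, -39551/860160, 88853/2211840, …
ICs: h(0) = 12.

f: a_k = 3, 3, 3/2, 1/2, 1/8, 1/40, 1/240, 1/1680, 1/13440, 1/120960, …
g: a_k = 4, 2, -1/2, 1/4, -5/32, 7/64, -21/256, 33/512, -429/8192, 715/16384, …
Sym-product of L_f,L_g gives L₀ (≤ ord 1).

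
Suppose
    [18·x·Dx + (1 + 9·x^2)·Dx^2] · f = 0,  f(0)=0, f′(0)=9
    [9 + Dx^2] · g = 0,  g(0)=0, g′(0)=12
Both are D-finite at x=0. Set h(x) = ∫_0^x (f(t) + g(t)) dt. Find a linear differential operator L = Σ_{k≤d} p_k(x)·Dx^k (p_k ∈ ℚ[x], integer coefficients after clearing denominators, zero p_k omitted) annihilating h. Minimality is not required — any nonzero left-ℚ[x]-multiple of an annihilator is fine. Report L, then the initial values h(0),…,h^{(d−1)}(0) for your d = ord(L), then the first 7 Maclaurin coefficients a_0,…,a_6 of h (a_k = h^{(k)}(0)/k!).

f: a_k = 0, 9, 0, -27, 0, 729/5, 0, …
g: a_k = 0, 12, 0, -18, 0, 81/10, 0, …
L₀ := lclm(L_f,L_g); ord L₀ ≤ 2+2.
Integrate: L := L₀·Dx.
L = (-1782·x + 20412·x^3 + 13122·x^5)·Dx^2 + (-9 + 567·x^2 + 6561·x^4 + 6561·x^6)·Dx^3 + (-198·x + 2268·x^3 + 1458·x^5)·Dx^4 + (-1 + 63·x^2 + 729·x^4 + 729·x^6)·Dx^5  (order 5).
h: a_k = 0, 0, 21/2, 0, -45/4, 0, 513/20, …
ICs: h(0) = 0, h′(0) = 0, h′′(0) = 21, h′′′(0) = 0, h′′′′(0) = -270.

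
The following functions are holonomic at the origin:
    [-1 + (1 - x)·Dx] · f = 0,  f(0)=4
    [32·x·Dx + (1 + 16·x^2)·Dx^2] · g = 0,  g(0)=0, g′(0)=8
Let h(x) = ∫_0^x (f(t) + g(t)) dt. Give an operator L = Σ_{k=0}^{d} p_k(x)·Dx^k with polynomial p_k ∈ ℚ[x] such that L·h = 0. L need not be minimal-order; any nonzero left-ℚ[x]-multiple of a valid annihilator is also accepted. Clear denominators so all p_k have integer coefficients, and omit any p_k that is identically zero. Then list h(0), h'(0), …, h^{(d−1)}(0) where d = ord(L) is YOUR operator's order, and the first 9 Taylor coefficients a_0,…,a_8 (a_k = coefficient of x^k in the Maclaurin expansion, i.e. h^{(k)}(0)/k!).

L = (-32 + 128·x + 1536·x^2)·Dx^2 + (19 - 32·x - 656·x^2 + 1536·x^3)·Dx^3 + (-1 - 15·x - 240·x^3 + 256·x^4)·Dx^4  (order 4).
h: a_k = 0, 4, 6, 4/3, -29/3, 4/5, 1034/15, 4/7, -8185/14, …
ICs: h(0) = 0, h′(0) = 4, h′′(0) = 12, h′′′(0) = 8.

f: a_k = 4, 4, 4, 4, 4, 4, 4, 4, 4, …
g: a_k = 0, 8, 0, -128/3, 0, 2048/5, 0, -32768/7, 0, …
Weyl lclm of L_f,L_g ⇒ L₀ (ord ≤ 3).
h=∫₀ˣh₀: take L = L₀·Dx.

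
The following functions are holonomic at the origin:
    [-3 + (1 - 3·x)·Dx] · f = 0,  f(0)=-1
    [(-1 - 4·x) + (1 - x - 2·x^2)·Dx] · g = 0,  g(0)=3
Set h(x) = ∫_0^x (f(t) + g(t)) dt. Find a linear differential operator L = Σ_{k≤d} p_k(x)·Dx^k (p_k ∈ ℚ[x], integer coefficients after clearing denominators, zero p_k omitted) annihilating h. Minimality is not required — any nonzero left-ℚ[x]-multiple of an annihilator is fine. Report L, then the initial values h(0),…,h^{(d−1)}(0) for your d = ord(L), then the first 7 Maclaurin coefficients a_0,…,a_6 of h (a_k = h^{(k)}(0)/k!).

L = (-36·x + 36·x^2 - 36·x^3)·Dx + (6 - 6·x - 30·x^2 + 54·x^3 - 72·x^4)·Dx^2 + (-1 + 6·x - 12·x^2 + 8·x^3 + 9·x^4 - 18·x^5)·Dx^3  (order 3).
h: a_k = 0, 2, 0, 0, -3, -48/5, -30, …
ICs: h(0) = 0, h′(0) = 2, h′′(0) = 0.

f: a_k = -1, -3, -9, -27, -81, -243, -729, …
g: a_k = 3, 3, 9, 15, 33, 63, 129, …
Sum ⇒ L₀ = lclm(L_f,L_g) in ℚ(x)⟨Dx⟩.
h=∫₀ˣh₀: take L = L₀·Dx.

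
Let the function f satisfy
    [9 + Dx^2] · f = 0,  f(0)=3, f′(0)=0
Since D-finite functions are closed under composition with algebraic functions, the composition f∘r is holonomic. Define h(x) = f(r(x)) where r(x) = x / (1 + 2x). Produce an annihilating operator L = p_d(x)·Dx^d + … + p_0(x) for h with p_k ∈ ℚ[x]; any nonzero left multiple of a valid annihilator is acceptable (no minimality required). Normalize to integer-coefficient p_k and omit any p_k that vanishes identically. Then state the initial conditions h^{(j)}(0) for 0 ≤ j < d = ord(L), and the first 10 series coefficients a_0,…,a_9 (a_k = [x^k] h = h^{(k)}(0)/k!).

f: a_k = 3, 0, -27/2, 0, 81/8, 0, -243/80, 0, 2187/4480, 0, …
Change of var in L_f (x↦r) gives L₀.
L = 9 + (4 + 24·x + 48·x^2 + 32·x^3)·Dx + (1 + 8·x + 24·x^2 + 32·x^3 + 16·x^4)·Dx^2  (order 2).
h: a_k = 3, 0, -27/2, 54, -1215/8, 351, -54243/80, 20169/20, -566865/896, -830763/280, …
ICs: h(0) = 3, h′(0) = 0.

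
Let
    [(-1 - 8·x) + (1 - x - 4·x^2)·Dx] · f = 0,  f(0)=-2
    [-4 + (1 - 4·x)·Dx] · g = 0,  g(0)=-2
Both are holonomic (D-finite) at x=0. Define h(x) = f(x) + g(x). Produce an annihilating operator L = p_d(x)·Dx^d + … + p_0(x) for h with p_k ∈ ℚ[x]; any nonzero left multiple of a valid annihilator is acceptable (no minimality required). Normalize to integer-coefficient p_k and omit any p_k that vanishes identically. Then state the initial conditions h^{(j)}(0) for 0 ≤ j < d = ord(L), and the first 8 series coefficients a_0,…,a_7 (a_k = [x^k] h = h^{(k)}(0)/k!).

f: a_k = -2, -2, -10, -18, -58, -130, -362, -882, …
g: a_k = -2, -8, -32, -128, -512, -2048, -8192, -32768, …
Sum ⇒ L₀ = lclm(L_f,L_g) in ℚ(x)⟨Dx⟩.
L = (8 - 288·x + 384·x^2 - 512·x^3) + (22 - 8·x - 288·x^2 + 640·x^3 - 1024·x^4)·Dx + (-3 + 23·x - 56·x^2 + 32·x^3 + 128·x^4 - 256·x^5)·Dx^2  (order 2).
h: a_k = -4, -10, -42, -146, -570, -2178, -8554, -33650, …
ICs: h(0) = -4, h′(0) = -10.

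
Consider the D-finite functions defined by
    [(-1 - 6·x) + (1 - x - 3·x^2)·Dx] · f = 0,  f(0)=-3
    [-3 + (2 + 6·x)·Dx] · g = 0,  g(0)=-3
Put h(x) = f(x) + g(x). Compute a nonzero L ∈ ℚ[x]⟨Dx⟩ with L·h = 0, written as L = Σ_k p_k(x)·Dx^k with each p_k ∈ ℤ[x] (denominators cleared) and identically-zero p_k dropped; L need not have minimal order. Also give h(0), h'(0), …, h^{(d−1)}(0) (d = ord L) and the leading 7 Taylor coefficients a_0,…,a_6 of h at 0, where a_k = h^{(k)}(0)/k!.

f: a_k = -3, -3, -12, -21, -57, -120, -291, …
g: a_k = -3, -9/2, 27/8, -81/16, 1215/128, -5103/256, 45927/1024, …
f+g: L₀ = lclm(L_f,L_g), ord ≤ 1+1.
L = (-57 - 297·x - 567·x^2 - 810·x^3) + (41 + 246·x + 891·x^2 + 1998·x^3 + 2025·x^4)·Dx + (2 - 38·x - 186·x^2 + 54·x^3 + 918·x^4 + 810·x^5)·Dx^2  (order 2).
h: a_k = -6, -15/2, -69/8, -417/16, -6081/128, -35823/256, -252057/1024, …
ICs: h(0) = -6, h′(0) = -15/2.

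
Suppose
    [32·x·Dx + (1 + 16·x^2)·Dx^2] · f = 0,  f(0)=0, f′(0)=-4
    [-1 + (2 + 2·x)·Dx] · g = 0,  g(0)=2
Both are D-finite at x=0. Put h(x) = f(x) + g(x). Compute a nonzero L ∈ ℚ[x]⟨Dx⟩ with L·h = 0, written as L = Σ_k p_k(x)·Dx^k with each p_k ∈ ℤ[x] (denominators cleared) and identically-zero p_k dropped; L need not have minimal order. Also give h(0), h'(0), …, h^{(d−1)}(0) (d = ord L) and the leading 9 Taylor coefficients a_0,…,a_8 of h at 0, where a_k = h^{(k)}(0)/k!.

L = (-64 - 160·x + 3072·x^2 + 1536·x^3)·Dx + (-131 - 256·x + 5920·x^2 + 12288·x^3 + 5376·x^4)·Dx^2 + (-2 + 126·x + 192·x^2 + 2112·x^3 + 3584·x^4 + 1536·x^5)·Dx^3  (order 3).
h: a_k = 2, -3, -1/4, 515/24, -5/64, -131037/640, -21/512, 16777447/7168, -429/16384, …
ICs: h(0) = 2, h′(0) = -3, h′′(0) = -1/2.

f: a_k = 0, -4, 0, 64/3, 0, -1024/5, 0, 16384/7, 0, …
g: a_k = 2, 1, -1/4, 1/8, -5/64, 7/128, -21/512, 33/1024, -429/16384, …
h₀=f+g: left-lcm gives L₀, ord ≤ 3.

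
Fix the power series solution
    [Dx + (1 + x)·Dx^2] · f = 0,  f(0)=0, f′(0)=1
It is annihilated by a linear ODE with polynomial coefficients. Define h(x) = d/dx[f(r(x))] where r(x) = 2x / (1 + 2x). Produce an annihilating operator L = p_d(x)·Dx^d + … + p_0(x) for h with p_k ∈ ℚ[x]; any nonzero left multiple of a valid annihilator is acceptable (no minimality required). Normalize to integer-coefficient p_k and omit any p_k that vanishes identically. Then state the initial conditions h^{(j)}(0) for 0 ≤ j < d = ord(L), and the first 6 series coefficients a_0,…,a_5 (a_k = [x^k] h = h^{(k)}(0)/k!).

f: a_k = 0, 1, -1/2, 1/3, -1/4, 1/5, …
L₀ from L_f via x↦r, Dx↦r'^{-1}Dx.
h=h₀': d/dx-closure on L₀ ⇒ L.
L = (6 + 16·x) + (1 + 6·x + 8·x^2)·Dx  (order 1).
h: a_k = 2, -12, 56, -240, 992, -4032, …
ICs: h(0) = 2.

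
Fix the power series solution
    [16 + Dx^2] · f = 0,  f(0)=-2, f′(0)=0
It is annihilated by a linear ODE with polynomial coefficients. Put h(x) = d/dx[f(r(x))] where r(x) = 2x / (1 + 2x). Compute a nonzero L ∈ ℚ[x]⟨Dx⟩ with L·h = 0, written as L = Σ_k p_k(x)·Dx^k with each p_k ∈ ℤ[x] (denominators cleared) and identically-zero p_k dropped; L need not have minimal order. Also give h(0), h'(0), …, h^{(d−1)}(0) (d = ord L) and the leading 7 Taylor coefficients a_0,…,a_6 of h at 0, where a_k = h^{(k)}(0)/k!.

f: a_k = -2, 0, 16, 0, -64/3, 0, 512/45, …
Substitute x→r, Dx→(1/r')Dx; clear ⇒ L₀.
Differentiate: ansatz ord ≤ ord L₀ ⇒ L.
L = (88 + 96·x + 96·x^2) + (12 + 72·x + 144·x^2 + 96·x^3)·Dx + (1 + 8·x + 24·x^2 + 32·x^3 + 16·x^4)·Dx^2  (order 2).
h: a_k = 0, 128, -768, 5120/3, 10240/3, -702464/15, 1175552/5, …
ICs: h(0) = 0, h′(0) = 128.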